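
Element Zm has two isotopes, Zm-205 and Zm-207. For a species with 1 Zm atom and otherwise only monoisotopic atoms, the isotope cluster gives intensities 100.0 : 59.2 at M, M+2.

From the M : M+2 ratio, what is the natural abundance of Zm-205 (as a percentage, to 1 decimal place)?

62.8%

If p is the fraction of Zm that is Zm-205, then I(M+2)/I(M) = [C(1,1)·p^0·(1−p)] / p^1 = 1·(1−p)/p = 59.2/100.0 = 0.5920
(1−p)/p = 0.5920/1 = 0.5920  ⇒  p = 1/(1 + 0.5920) = 0.6281
Zm-205: 62.8%, Zm-207: 37.2%.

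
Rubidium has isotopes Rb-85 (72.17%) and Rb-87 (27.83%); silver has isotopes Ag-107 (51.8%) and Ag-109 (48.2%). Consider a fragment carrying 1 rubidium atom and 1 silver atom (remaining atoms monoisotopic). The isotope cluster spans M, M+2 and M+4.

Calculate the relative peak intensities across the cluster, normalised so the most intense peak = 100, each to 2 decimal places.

75.98 : 100.00 : 27.26

Rubidium pattern (n=1): 0.7217 : 0.2783
Silver pattern (n=1): 0.5180 : 0.4820
Convolve the two distributions (both contribute in 2-u steps):
  M: 0.7217×0.5180 = 0.373841
  M+2: 0.7217×0.4820 + 0.2783×0.5180 = 0.492019
  M+4: 0.2783×0.4820 = 0.134141
Scale to base peak (0.492019) = 100: 75.98 : 100.00 : 27.26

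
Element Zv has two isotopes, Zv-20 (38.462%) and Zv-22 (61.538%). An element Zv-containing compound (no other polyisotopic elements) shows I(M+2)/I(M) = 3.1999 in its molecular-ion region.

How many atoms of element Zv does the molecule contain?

For n independent Zv atoms, I(M+2)/I(M) = n · (abundance Zv-22) / (abundance Zv-20) = n · 0.61538/0.38462.
n = 3.1999 × 0.38462/0.61538 = 2.00 ≈ 2

2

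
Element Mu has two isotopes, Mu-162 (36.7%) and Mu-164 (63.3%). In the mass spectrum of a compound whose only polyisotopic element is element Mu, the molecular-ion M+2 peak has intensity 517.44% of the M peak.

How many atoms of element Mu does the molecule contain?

3

The M+2/M ratio from n Mu atoms is n · q/p = n · 0.633/0.367.
n = 5.1744 × 0.367/0.633 = 3.00 ≈ 3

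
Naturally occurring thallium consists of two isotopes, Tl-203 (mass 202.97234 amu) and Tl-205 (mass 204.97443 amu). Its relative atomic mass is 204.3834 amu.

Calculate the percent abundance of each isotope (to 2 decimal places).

Let x be the fractional abundance of Tl-203; then Tl-205 has abundance 1 − x.
202.97234·x + 204.97443·(1 − x) = 204.3834
(202.97234 − 204.97443)·x = 204.3834 − 204.97443
x = -0.59103 / -2.00209 = 0.29521 → 29.52% Tl-203, 70.48% Tl-205.

Tl-203: 29.52%, Tl-205: 70.48%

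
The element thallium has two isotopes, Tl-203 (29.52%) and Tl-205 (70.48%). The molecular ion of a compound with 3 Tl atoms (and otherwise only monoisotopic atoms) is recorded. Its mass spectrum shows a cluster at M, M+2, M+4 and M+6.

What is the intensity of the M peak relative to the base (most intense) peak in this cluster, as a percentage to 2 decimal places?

Term probabilities: M 0.0257, M+2 0.1843, M+4 0.4399, M+6 0.3501. Base peak = M+4.
P(M+4) = C(3,2) × 0.2952^1 × 0.7048^2 = 3 × 0.2952 × 0.49674304 = 0.439916 (base)
P(M) = C(3,0) × 0.2952^3 × 0.7048^0 = 1 × 0.02572463 × 1.0000 = 0.025725
Relative intensity = 0.025725 / 0.439916 × 100 = 5.85

5.85%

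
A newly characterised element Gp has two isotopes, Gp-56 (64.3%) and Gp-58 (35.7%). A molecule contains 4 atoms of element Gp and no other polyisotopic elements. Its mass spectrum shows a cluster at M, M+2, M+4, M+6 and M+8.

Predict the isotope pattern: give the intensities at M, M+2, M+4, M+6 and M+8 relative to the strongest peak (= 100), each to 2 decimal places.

Each Gp atom is independently Gp-56 (p = 0.643) or Gp-58 (q = 0.357); the cluster is the binomial expansion (p + q)^4.
P(M) = 0.643^4 = 0.170940
P(M+2) = 4 × 0.643^3 × 0.357^1 = 0.379631
P(M+4) = 6 × 0.643^2 × 0.357^2 = 0.316162
P(M+6) = 4 × 0.643^1 × 0.357^3 = 0.117024
P(M+8) = 0.357^4 = 0.016243
The M+2 peak is largest (0.379631); scaling to 100 gives 45.03 : 100.00 : 83.28 : 30.83 : 4.28.

45.03 : 100.00 : 83.28 : 30.83 : 4.28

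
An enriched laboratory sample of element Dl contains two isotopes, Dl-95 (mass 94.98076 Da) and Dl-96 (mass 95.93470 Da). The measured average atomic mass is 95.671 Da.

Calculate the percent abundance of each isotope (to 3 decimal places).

With x = fraction of Dl-95 (so Dl-96 is 1 − x):
94.98076·x + 95.93470·(1 − x) = 95.671
(94.98076 − 95.93470)·x = 95.671 − 95.93470
x = -0.26370 / -0.95394 = 0.27643 → 27.643% Dl-95, 72.357% Dl-96.

Dl-95: 27.643%, Dl-96: 72.357%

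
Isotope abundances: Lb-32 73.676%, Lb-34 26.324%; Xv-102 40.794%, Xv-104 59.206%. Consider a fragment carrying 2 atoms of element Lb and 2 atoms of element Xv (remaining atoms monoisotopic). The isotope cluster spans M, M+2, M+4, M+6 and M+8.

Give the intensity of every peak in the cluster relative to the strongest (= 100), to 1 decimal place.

Element Lb pattern (n=2): 0.5428153 : 0.3878894 : 0.0692953
Element Xv pattern (n=2): 0.16641504 : 0.48304991 : 0.35053504
Convolve the two distributions (both contribute in 2-u steps):
  M: 0.5428153×0.16641504 = 0.090333
  M+2: 0.5428153×0.48304991 + 0.3878894×0.16641504 = 0.326758
  M+4: 0.5428153×0.35053504 + 0.3878894×0.48304991 + 0.0692953×0.16641504 = 0.389178
  M+6: 0.3878894×0.35053504 + 0.0692953×0.48304991 = 0.169442
  M+8: 0.0692953×0.35053504 = 0.024290
Scale to base peak (0.389178) = 100: 23.2 : 84.0 : 100.0 : 43.5 : 6.2

23.2 : 84.0 : 100.0 : 43.5 : 6.2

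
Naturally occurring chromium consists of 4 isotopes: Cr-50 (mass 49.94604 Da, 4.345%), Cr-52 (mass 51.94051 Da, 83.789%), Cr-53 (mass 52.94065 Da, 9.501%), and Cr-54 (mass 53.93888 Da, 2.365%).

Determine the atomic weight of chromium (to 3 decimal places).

51.996 Da

The abundance-weighted mean is 0.04345 × 49.94604 + 0.83789 × 51.94051 + 0.09501 × 52.94065 + 0.02365 × 53.93888
= 2.170155 + 43.520434 + 5.029891 + 1.275655 = 51.996135 Da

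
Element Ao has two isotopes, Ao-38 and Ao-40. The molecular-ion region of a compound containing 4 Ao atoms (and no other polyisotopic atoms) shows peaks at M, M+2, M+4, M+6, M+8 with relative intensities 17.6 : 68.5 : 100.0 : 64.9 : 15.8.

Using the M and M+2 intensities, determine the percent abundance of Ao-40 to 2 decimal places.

49.32%

Write p for the Ao-38 fraction. I(M+2)/I(M) = [C(4,1)·p^3·(1−p)] / p^4 = 4·(1−p)/p = 68.5/17.6 = 3.8920
(1−p)/p = 3.8920/4 = 0.9730  ⇒  p = 1/(1 + 0.9730) = 0.5068
Ao-38: 50.68%, Ao-40: 49.32%.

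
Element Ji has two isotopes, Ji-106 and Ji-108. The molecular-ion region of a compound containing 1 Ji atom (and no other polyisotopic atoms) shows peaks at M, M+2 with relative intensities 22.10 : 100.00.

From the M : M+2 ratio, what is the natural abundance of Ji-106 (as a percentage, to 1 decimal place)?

18.1%

Let p = fractional abundance of Ji-106. I(M+2)/I(M) = [C(1,1)·p^0·(1−p)] / p^1 = 1·(1−p)/p = 100.00/22.10 = 4.5249
(1−p)/p = 4.5249/1 = 4.5249  ⇒  p = 1/(1 + 4.5249) = 0.1810
Ji-106: 18.1%, Ji-108: 81.9%.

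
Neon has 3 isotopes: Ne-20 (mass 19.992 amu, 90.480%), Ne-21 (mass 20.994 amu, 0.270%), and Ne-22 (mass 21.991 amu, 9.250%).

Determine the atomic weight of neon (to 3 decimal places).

20.180 amu

Weight each isotope mass by its fractional abundance: 0.90480 × 19.992 + 0.00270 × 20.994 + 0.09250 × 21.991
= 18.0888 + 0.0567 + 2.0342 = 20.1797 amu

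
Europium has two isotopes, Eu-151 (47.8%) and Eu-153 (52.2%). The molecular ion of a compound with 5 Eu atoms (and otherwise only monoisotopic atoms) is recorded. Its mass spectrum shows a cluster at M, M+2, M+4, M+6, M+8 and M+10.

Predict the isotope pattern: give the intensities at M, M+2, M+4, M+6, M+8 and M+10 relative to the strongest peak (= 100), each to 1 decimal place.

7.7 : 41.9 : 91.6 : 100.0 : 54.6 : 11.9

The 5 Eu atoms are independent, so intensities follow the terms of (0.478 + 0.522)^5.
P(M) = 0.478^5 = 0.024954
P(M+2) = 5 × 0.478^4 × 0.522^1 = 0.136255
P(M+4) = 10 × 0.478^3 × 0.522^2 = 0.297594
P(M+6) = 10 × 0.478^2 × 0.522^3 = 0.324988
P(M+8) = 5 × 0.478^1 × 0.522^4 = 0.177452
P(M+10) = 0.522^5 = 0.038757
The M+6 peak is largest (0.324988); scaling to 100 gives 7.7 : 41.9 : 91.6 : 100.0 : 54.6 : 11.9.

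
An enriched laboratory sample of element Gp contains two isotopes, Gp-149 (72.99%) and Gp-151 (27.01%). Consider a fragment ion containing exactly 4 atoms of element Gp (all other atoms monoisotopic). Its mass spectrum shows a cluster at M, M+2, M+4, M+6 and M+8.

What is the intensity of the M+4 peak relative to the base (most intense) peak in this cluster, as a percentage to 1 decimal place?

55.5%

(0.7299 + 0.2701)^4 gives M 0.2838, M+2 0.4201, M+4 0.2332, M+6 0.0575, M+8 0.0053; the largest is M+2.
P(M+2) = C(4,1) × 0.7299^3 × 0.2701^1 = 4 × 0.38885715 × 0.2701 = 0.420121 (base)
P(M+4) = C(4,2) × 0.7299^2 × 0.2701^2 = 6 × 0.53275401 × 0.07295401 = 0.233199
Relative intensity = 0.233199 / 0.420121 × 100 = 55.5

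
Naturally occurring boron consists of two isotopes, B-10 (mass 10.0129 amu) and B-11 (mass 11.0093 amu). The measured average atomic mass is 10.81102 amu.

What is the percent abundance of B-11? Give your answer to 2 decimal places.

80.10%

Let x be the fractional abundance of B-10; then B-11 has abundance 1 − x.
10.0129·x + 11.0093·(1 − x) = 10.81102
(10.0129 − 11.0093)·x = 10.81102 − 11.0093
x = -0.19828 / -0.9964 = 0.19900 → 19.90% B-10, 80.10% B-11.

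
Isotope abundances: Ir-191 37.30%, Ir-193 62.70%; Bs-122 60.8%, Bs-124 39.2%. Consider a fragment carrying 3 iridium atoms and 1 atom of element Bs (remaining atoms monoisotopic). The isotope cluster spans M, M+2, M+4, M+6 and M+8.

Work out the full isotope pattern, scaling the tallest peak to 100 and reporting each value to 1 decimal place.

8.5 : 48.5 : 100.0 : 87.1 : 26.1

Iridium pattern (n=3): 0.05189512 : 0.26170165 : 0.43991135 : 0.24649188
Element Bs pattern (n=1): 0.6080 : 0.3920
Convolve the two distributions (both contribute in 2-u steps):
  M: 0.05189512×0.6080 = 0.031552
  M+2: 0.05189512×0.3920 + 0.26170165×0.6080 = 0.179457
  M+4: 0.26170165×0.3920 + 0.43991135×0.6080 = 0.370053
  M+6: 0.43991135×0.3920 + 0.24649188×0.6080 = 0.322312
  M+8: 0.24649188×0.3920 = 0.096625
Scale to base peak (0.370053) = 100: 8.5 : 48.5 : 100.0 : 87.1 : 26.1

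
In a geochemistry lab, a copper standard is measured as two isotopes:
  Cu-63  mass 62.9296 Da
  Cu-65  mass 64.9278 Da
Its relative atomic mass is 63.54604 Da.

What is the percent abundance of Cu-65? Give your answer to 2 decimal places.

30.85%

Writing the weighted mean with unknown fraction x of Cu-63:
62.9296·x + 64.9278·(1 − x) = 63.54604
(62.9296 − 64.9278)·x = 63.54604 − 64.9278
x = -1.38176 / -1.9982 = 0.69150 → 69.15% Cu-63, 30.85% Cu-65.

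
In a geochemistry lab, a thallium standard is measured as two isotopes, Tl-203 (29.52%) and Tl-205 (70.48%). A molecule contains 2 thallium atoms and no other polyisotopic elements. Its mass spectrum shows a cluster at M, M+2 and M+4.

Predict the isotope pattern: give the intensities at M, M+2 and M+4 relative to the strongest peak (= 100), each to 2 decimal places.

17.54 : 83.77 : 100.00

The 2 Tl atoms are independent, so intensities follow the terms of (0.2952 + 0.7048)^2.
P(M) = 0.2952^2 = 0.087143
P(M+2) = 2 × 0.2952^1 × 0.7048^1 = 0.416114
P(M+4) = 0.7048^2 = 0.496743
The M+4 peak is largest (0.496743); scaling to 100 gives 17.54 : 83.77 : 100.00.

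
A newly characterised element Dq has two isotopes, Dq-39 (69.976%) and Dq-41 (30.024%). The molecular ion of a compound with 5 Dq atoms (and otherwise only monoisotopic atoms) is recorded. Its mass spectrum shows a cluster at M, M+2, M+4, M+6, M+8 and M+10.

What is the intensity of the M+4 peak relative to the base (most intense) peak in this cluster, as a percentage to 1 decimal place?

(0.69976 + 0.30024)^5 gives M 0.1678, M+2 0.3599, M+4 0.3089, M+6 0.1325, M+8 0.0284, M+10 0.0024; the largest is M+2.
P(M+2) = C(5,1) × 0.69976^4 × 0.30024^1 = 5 × 0.23977089 × 0.30024 = 0.359944 (base)
P(M+4) = C(5,2) × 0.69976^3 × 0.30024^2 = 10 × 0.34264732 × 0.09014406 = 0.308876
Relative intensity = 0.308876 / 0.359944 × 100 = 85.8

85.8%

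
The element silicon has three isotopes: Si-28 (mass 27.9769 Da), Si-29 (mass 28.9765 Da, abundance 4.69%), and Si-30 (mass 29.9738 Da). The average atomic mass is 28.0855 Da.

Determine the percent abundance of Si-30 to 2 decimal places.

The remaining 95.31% is split between Si-28 (fraction x) and Si-30 (fraction 0.9531 − x).
Substituting: 27.9769x + 29.9738(0.9531 − x) = 26.72650215
(27.9769 − 29.9738)x = -1.84152663  ⇒  x = 0.92219, y = 0.03091
Si-28: 92.22%, Si-30: 3.09%.

3.09%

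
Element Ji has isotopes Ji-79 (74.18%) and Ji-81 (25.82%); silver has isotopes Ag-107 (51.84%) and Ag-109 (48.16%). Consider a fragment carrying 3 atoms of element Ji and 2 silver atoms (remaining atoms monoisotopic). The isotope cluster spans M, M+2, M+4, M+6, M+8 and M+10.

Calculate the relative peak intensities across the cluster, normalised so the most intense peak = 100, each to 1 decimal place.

Element Ji pattern (n=3): 0.40818824 : 0.426237 : 0.14836128 : 0.01721348
Silver pattern (n=2): 0.26873856 : 0.49932288 : 0.23193856
Convolve the two distributions (both contribute in 2-u steps):
  M: 0.40818824×0.26873856 = 0.109696
  M+2: 0.40818824×0.49932288 + 0.426237×0.26873856 = 0.318364
  M+4: 0.40818824×0.23193856 + 0.426237×0.49932288 + 0.14836128×0.26873856 = 0.347375
  M+6: 0.426237×0.23193856 + 0.14836128×0.49932288 + 0.01721348×0.26873856 = 0.177567
  M+8: 0.14836128×0.23193856 + 0.01721348×0.49932288 = 0.043006
  M+10: 0.01721348×0.23193856 = 0.003992
Scale to base peak (0.347375) = 100: 31.6 : 91.6 : 100.0 : 51.1 : 12.4 : 1.1

31.6 : 91.6 : 100.0 : 51.1 : 12.4 : 1.1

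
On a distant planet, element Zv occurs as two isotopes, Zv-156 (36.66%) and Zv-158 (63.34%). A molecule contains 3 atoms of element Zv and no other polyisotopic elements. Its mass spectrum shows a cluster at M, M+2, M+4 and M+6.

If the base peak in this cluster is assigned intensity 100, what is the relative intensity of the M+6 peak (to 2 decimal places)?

57.59

Binomial terms of (0.3666 + 0.6334)^3: M 0.0493, M+2 0.2554, M+4 0.4412, M+6 0.2541 → M+4 is the base peak.
P(M+4) = C(3,2) × 0.3666^1 × 0.6334^2 = 3 × 0.3666 × 0.40119556 = 0.441235 (base)
P(M+6) = C(3,3) × 0.3666^0 × 0.6334^3 = 1 × 1.0000 × 0.25411727 = 0.254117
Relative intensity = 0.254117 / 0.441235 × 100 = 57.59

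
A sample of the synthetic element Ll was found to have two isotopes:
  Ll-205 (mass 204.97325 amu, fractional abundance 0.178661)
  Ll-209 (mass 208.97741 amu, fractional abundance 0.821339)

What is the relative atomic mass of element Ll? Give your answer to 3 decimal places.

Ar = Σ fᵢ·mᵢ = 0.178661 × 204.97325 + 0.821339 × 208.97741
= 36.620726 + 171.641297 = 208.262023 amu

208.262 amu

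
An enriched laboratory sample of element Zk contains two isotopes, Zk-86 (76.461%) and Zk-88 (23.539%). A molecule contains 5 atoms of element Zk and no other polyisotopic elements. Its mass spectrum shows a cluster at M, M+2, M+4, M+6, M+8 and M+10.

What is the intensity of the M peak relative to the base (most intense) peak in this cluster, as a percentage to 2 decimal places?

Term probabilities: M 0.2613, M+2 0.4023, M+4 0.2477, M+6 0.0763, M+8 0.0117, M+10 0.0007. Base peak = M+2.
P(M+2) = C(5,1) × 0.76461^4 × 0.23539^1 = 5 × 0.34179043 × 0.23539 = 0.402270 (base)
P(M) = C(5,0) × 0.76461^5 × 0.23539^0 = 1 × 0.26133638 × 1.0000 = 0.261336
Relative intensity = 0.261336 / 0.402270 × 100 = 64.97

64.97%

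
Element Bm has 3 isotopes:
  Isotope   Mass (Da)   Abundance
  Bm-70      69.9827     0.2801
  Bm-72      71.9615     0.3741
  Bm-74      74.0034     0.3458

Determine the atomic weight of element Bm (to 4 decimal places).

72.1133 Da

Average mass = Σ (abundance × isotope mass) = 0.2801 × 69.9827 + 0.3741 × 71.9615 + 0.3458 × 74.0034
= 19.60215 + 26.92080 + 25.59038 = 72.11333 Da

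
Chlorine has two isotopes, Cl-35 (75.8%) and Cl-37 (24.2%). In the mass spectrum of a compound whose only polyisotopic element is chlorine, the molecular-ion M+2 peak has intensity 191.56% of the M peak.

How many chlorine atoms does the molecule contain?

6

For n independent Cl atoms, I(M+2)/I(M) = n · (abundance Cl-37) / (abundance Cl-35) = n · 0.242/0.758.
n = 1.9156 × 0.758/0.242 = 6.00 ≈ 6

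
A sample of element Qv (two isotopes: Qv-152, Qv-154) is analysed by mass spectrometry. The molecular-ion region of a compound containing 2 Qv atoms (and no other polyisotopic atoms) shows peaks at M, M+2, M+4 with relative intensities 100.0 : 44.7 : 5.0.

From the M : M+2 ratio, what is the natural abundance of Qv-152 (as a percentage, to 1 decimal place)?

If p is the fraction of Qv that is Qv-152, then I(M+2)/I(M) = [C(2,1)·p^1·(1−p)] / p^2 = 2·(1−p)/p = 44.7/100.0 = 0.4470
(1−p)/p = 0.4470/2 = 0.2235  ⇒  p = 1/(1 + 0.2235) = 0.8173
Qv-152: 81.7%, Qv-154: 18.3%.

81.7%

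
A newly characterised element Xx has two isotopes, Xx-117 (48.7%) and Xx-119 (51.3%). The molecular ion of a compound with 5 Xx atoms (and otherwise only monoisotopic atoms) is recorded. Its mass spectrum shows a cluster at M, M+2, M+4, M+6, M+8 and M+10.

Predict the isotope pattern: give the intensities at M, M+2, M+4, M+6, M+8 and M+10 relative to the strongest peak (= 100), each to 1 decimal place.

8.6 : 45.1 : 94.9 : 100.0 : 52.7 : 11.1

Each Xx atom is independently Xx-117 (p = 0.487) or Xx-119 (q = 0.513); the cluster is the binomial expansion (p + q)^5.
P(M) = 0.487^5 = 0.027393
P(M+2) = 5 × 0.487^4 × 0.513^1 = 0.144279
P(M+4) = 10 × 0.487^3 × 0.513^2 = 0.303964
P(M+6) = 10 × 0.487^2 × 0.513^3 = 0.320192
P(M+8) = 5 × 0.487^1 × 0.513^4 = 0.168643
P(M+10) = 0.513^5 = 0.035529
The M+6 peak is largest (0.320192); scaling to 100 gives 8.6 : 45.1 : 94.9 : 100.0 : 52.7 : 11.1.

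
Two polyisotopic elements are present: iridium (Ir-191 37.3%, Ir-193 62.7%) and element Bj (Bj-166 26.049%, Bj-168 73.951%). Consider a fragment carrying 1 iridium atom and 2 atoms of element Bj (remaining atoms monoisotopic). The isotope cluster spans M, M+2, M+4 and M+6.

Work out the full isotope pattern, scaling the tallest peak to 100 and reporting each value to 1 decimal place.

5.7 : 41.8 : 100.0 : 77.0

Iridium pattern (n=1): 0.3730 : 0.6270
Element Bj pattern (n=2): 0.06785504 : 0.38526992 : 0.54687504
Convolve the two distributions (both contribute in 2-u steps):
  M: 0.3730×0.06785504 = 0.025310
  M+2: 0.3730×0.38526992 + 0.6270×0.06785504 = 0.186251
  M+4: 0.3730×0.54687504 + 0.6270×0.38526992 = 0.445549
  M+6: 0.6270×0.54687504 = 0.342891
Scale to base peak (0.445549) = 100: 5.7 : 41.8 : 100.0 : 77.0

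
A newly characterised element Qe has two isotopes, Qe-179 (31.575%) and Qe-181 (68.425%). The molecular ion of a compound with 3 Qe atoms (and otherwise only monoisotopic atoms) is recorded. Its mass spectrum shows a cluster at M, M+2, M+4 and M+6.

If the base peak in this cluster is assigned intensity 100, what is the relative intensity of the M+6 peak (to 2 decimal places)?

72.24

(0.31575 + 0.68425)^3 gives M 0.0315, M+2 0.2047, M+4 0.4435, M+6 0.3204; the largest is M+4.
P(M+4) = C(3,2) × 0.31575^1 × 0.68425^2 = 3 × 0.31575 × 0.46819806 = 0.443501 (base)
P(M+6) = C(3,3) × 0.31575^0 × 0.68425^3 = 1 × 1.0000 × 0.32036452 = 0.320365
Relative intensity = 0.320365 / 0.443501 × 100 = 72.24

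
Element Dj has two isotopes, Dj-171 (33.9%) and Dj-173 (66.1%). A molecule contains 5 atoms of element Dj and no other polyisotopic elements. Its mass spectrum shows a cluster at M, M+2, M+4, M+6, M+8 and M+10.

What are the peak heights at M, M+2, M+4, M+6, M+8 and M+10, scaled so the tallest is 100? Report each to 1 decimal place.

Expanding (0.339 + 0.661)^5:
P(M) = 0.339^5 = 0.004477
P(M+2) = 5 × 0.339^4 × 0.661^1 = 0.043649
P(M+4) = 10 × 0.339^3 × 0.661^2 = 0.170217
P(M+6) = 10 × 0.339^2 × 0.661^3 = 0.331897
P(M+8) = 5 × 0.339^1 × 0.661^4 = 0.323575
P(M+10) = 0.661^5 = 0.126185
The M+6 peak is largest (0.331897); scaling to 100 gives 1.3 : 13.2 : 51.3 : 100.0 : 97.5 : 38.0.

1.3 : 13.2 : 51.3 : 100.0 : 97.5 : 38.0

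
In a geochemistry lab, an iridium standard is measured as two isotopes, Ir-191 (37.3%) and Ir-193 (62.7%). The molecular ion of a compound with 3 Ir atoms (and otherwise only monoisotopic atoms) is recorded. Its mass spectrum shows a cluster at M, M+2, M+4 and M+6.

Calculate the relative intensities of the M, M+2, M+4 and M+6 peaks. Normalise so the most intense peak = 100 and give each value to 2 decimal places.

11.80 : 59.49 : 100.00 : 56.03

The 3 Ir atoms are independent, so intensities follow the terms of (0.373 + 0.627)^3.
P(M) = 0.373^3 = 0.051895
P(M+2) = 3 × 0.373^2 × 0.627^1 = 0.261702
P(M+4) = 3 × 0.373^1 × 0.627^2 = 0.439911
P(M+6) = 0.627^3 = 0.246492
The M+4 peak is largest (0.439911); scaling to 100 gives 11.80 : 59.49 : 100.00 : 56.03.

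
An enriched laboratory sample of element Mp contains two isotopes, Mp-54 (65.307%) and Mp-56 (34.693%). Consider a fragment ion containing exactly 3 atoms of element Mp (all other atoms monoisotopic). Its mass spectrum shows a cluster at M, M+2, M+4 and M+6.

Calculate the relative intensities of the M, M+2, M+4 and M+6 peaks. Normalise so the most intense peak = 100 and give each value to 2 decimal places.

Each Mp atom is independently Mp-54 (p = 0.65307) or Mp-56 (q = 0.34693); the cluster is the binomial expansion (p + q)^3.
P(M) = 0.65307^3 = 0.278535
P(M+2) = 3 × 0.65307^2 × 0.34693^1 = 0.443897
P(M+4) = 3 × 0.65307^1 × 0.34693^2 = 0.235811
P(M+6) = 0.34693^3 = 0.041757
The M+2 peak is largest (0.443897); scaling to 100 gives 62.75 : 100.00 : 53.12 : 9.41.

62.75 : 100.00 : 53.12 : 9.41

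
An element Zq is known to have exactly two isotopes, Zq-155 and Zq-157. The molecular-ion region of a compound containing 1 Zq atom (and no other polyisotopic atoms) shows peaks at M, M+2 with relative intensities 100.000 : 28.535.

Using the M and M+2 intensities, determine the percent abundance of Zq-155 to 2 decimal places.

77.80%

If p is the fraction of Zq that is Zq-155, then I(M+2)/I(M) = [C(1,1)·p^0·(1−p)] / p^1 = 1·(1−p)/p = 28.535/100.000 = 0.2853
(1−p)/p = 0.2853/1 = 0.2853  ⇒  p = 1/(1 + 0.2853) = 0.7780
Zq-155: 77.80%, Zq-157: 22.20%.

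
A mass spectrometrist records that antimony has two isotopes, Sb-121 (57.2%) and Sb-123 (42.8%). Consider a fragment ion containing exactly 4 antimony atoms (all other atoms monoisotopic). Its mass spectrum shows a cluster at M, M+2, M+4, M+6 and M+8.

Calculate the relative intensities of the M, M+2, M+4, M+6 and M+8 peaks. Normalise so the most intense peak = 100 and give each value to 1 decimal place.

29.8 : 89.1 : 100.0 : 49.9 : 9.3

Each Sb atom is independently Sb-121 (p = 0.572) or Sb-123 (q = 0.428); the cluster is the binomial expansion (p + q)^4.
P(M) = 0.572^4 = 0.107049
P(M+2) = 4 × 0.572^3 × 0.428^1 = 0.320400
P(M+4) = 6 × 0.572^2 × 0.428^2 = 0.359609
P(M+6) = 4 × 0.572^1 × 0.428^3 = 0.179385
P(M+8) = 0.428^4 = 0.033556
The M+4 peak is largest (0.359609); scaling to 100 gives 29.8 : 89.1 : 100.0 : 49.9 : 9.3.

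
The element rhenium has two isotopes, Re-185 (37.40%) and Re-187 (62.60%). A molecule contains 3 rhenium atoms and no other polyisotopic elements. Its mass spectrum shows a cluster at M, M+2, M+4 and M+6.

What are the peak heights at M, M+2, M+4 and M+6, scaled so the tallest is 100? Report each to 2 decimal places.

11.90 : 59.74 : 100.00 : 55.79

Each Re atom is independently Re-185 (p = 0.3740) or Re-187 (q = 0.6260); the cluster is the binomial expansion (p + q)^3.
P(M) = 0.3740^3 = 0.052314
P(M+2) = 3 × 0.3740^2 × 0.6260^1 = 0.262687
P(M+4) = 3 × 0.3740^1 × 0.6260^2 = 0.439685
P(M+6) = 0.6260^3 = 0.245314
The M+4 peak is largest (0.439685); scaling to 100 gives 11.90 : 59.74 : 100.00 : 55.79.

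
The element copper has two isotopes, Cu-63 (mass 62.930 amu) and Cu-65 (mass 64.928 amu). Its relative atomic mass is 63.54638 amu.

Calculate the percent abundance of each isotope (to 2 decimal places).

Writing the weighted mean with unknown fraction x of Cu-63:
62.930·x + 64.928·(1 − x) = 63.54638
(62.930 − 64.928)·x = 63.54638 − 64.928
x = -1.38162 / -1.998 = 0.69150 → 69.15% Cu-63, 30.85% Cu-65.

Cu-63: 69.15%, Cu-65: 30.85%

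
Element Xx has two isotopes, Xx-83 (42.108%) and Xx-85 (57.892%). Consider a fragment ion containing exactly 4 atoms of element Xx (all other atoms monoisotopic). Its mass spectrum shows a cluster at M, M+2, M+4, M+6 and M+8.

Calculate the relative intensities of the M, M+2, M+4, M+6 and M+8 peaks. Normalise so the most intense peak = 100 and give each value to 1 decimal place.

8.8 : 48.5 : 100.0 : 91.7 : 31.5

Expanding (0.42108 + 0.57892)^4:
P(M) = 0.42108^4 = 0.031438
P(M+2) = 4 × 0.42108^3 × 0.57892^1 = 0.172891
P(M+4) = 6 × 0.42108^2 × 0.57892^2 = 0.356548
P(M+6) = 4 × 0.42108^1 × 0.57892^3 = 0.326799
P(M+8) = 0.57892^4 = 0.112324
The M+4 peak is largest (0.356548); scaling to 100 gives 8.8 : 48.5 : 100.0 : 91.7 : 31.5.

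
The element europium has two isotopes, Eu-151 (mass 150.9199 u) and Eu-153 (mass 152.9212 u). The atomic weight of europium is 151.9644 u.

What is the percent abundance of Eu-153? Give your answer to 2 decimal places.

With x = fraction of Eu-151 (so Eu-153 is 1 − x):
150.9199·x + 152.9212·(1 − x) = 151.9644
(150.9199 − 152.9212)·x = 151.9644 − 152.9212
x = -0.9568 / -2.0013 = 0.47809 → 47.81% Eu-151, 52.19% Eu-153.

52.19%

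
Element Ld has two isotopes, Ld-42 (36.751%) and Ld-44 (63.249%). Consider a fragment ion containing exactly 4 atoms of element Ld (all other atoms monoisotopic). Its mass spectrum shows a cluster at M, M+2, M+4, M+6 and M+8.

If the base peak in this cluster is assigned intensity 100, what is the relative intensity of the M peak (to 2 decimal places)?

4.90

Binomial terms of (0.36751 + 0.63249)^4: M 0.0182, M+2 0.1256, M+4 0.3242, M+6 0.3720, M+8 0.1600 → M+6 is the base peak.
P(M+6) = C(4,3) × 0.36751^1 × 0.63249^3 = 4 × 0.36751 × 0.25302358 = 0.371955 (base)
P(M) = C(4,0) × 0.36751^4 × 0.63249^0 = 1 × 0.01824218 × 1.0000 = 0.018242
Relative intensity = 0.018242 / 0.371955 × 100 = 4.90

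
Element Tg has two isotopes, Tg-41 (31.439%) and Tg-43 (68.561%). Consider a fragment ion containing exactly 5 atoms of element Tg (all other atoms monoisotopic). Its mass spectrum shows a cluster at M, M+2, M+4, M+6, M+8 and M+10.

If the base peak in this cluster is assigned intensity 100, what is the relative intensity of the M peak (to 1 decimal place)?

(0.31439 + 0.68561)^5 gives M 0.0031, M+2 0.0335, M+4 0.1461, M+6 0.3185, M+8 0.3473, M+10 0.1515; the largest is M+8.
P(M+8) = C(5,4) × 0.31439^1 × 0.68561^4 = 5 × 0.31439 × 0.22095741 = 0.347334 (base)
P(M) = C(5,0) × 0.31439^5 × 0.68561^0 = 1 × 0.00307145 × 1.0000 = 0.003071
Relative intensity = 0.003071 / 0.347334 × 100 = 0.9

0.9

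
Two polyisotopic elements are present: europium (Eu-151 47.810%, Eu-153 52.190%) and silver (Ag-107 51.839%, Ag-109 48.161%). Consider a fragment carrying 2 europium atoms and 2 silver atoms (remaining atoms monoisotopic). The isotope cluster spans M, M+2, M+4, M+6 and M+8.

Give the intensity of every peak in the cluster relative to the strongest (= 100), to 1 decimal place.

16.4 : 66.1 : 100.0 : 67.1 : 16.8

Europium pattern (n=2): 0.22857961 : 0.49904078 : 0.27237961
Silver pattern (n=2): 0.26872819 : 0.49932362 : 0.23194819
Convolve the two distributions (both contribute in 2-u steps):
  M: 0.22857961×0.26872819 = 0.061426
  M+2: 0.22857961×0.49932362 + 0.49904078×0.26872819 = 0.248242
  M+4: 0.22857961×0.23194819 + 0.49904078×0.49932362 + 0.27237961×0.26872819 = 0.375398
  M+6: 0.49904078×0.23194819 + 0.27237961×0.49932362 = 0.251757
  M+8: 0.27237961×0.23194819 = 0.063178
Scale to base peak (0.375398) = 100: 16.4 : 66.1 : 100.0 : 67.1 : 16.8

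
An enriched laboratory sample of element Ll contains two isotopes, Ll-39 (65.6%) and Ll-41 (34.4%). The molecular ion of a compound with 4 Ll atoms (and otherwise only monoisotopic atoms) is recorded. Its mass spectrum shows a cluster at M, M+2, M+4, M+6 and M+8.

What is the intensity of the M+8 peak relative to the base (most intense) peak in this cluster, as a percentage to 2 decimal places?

3.60%

Term probabilities: M 0.1852, M+2 0.3884, M+4 0.3055, M+6 0.1068, M+8 0.0140. Base peak = M+2.
P(M+2) = C(4,1) × 0.656^3 × 0.344^1 = 4 × 0.28230042 × 0.3440 = 0.388445 (base)
P(M+8) = C(4,4) × 0.656^0 × 0.344^4 = 1 × 1.0000 × 0.01400341 = 0.014003
Relative intensity = 0.014003 / 0.388445 × 100 = 3.60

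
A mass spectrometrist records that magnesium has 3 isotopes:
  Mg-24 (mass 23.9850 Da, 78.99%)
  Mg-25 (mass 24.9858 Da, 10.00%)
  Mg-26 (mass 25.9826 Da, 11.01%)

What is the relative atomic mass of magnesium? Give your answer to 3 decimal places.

24.305 Da

The abundance-weighted mean is 0.7899 × 23.9850 + 0.1000 × 24.9858 + 0.1101 × 25.9826
= 18.94575 + 2.49858 + 2.86068 = 24.30501 Da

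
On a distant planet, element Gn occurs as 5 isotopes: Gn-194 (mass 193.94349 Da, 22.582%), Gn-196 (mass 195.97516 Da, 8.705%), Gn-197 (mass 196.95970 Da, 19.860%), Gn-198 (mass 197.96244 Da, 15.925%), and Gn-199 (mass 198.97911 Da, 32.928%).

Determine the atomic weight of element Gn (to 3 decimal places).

Average mass = Σ (abundance × isotope mass) = 0.22582 × 193.94349 + 0.08705 × 195.97516 + 0.19860 × 196.95970 + 0.15925 × 197.96244 + 0.32928 × 198.97911
= 43.796319 + 17.059638 + 39.116196 + 31.525519 + 65.519841 = 197.017513 Da

197.018 Da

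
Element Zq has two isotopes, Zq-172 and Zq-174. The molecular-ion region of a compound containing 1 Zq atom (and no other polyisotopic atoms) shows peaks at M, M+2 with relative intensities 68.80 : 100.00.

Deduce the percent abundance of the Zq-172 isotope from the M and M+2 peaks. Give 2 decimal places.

If p is the fraction of Zq that is Zq-172, then I(M+2)/I(M) = [C(1,1)·p^0·(1−p)] / p^1 = 1·(1−p)/p = 100.00/68.80 = 1.4535
(1−p)/p = 1.4535/1 = 1.4535  ⇒  p = 1/(1 + 1.4535) = 0.4076
Zq-172: 40.76%, Zq-174: 59.24%.

40.76%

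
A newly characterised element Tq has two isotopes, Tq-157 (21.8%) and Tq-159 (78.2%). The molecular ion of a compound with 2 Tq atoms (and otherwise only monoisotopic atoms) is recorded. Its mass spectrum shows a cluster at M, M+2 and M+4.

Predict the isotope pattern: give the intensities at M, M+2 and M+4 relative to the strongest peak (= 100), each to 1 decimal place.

7.8 : 55.8 : 100.0

Expanding (0.218 + 0.782)^2:
P(M) = 0.218^2 = 0.047524
P(M+2) = 2 × 0.218^1 × 0.782^1 = 0.340952
P(M+4) = 0.782^2 = 0.611524
The M+4 peak is largest (0.611524); scaling to 100 gives 7.8 : 55.8 : 100.0.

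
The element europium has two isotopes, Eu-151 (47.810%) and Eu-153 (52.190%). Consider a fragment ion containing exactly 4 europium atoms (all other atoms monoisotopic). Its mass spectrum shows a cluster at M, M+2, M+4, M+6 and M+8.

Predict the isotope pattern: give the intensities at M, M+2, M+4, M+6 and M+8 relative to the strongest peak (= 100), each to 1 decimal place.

14.0 : 61.1 : 100.0 : 72.8 : 19.9

Each Eu atom is independently Eu-151 (p = 0.47810) or Eu-153 (q = 0.52190); the cluster is the binomial expansion (p + q)^4.
P(M) = 0.47810^4 = 0.052249
P(M+2) = 4 × 0.47810^3 × 0.52190^1 = 0.228141
P(M+4) = 6 × 0.47810^2 × 0.52190^2 = 0.373563
P(M+6) = 4 × 0.47810^1 × 0.52190^3 = 0.271857
P(M+8) = 0.52190^4 = 0.074191
The M+4 peak is largest (0.373563); scaling to 100 gives 14.0 : 61.1 : 100.0 : 72.8 : 19.9.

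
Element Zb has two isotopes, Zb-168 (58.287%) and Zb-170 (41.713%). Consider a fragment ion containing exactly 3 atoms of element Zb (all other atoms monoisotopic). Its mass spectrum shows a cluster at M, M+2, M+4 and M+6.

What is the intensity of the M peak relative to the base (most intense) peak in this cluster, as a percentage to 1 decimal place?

46.6%

Term probabilities: M 0.1980, M+2 0.4251, M+4 0.3043, M+6 0.0726. Base peak = M+2.
P(M+2) = C(3,1) × 0.58287^2 × 0.41713^1 = 3 × 0.33973744 × 0.41713 = 0.425144 (base)
P(M) = C(3,0) × 0.58287^3 × 0.41713^0 = 1 × 0.19802276 × 1.0000 = 0.198023
Relative intensity = 0.198023 / 0.425144 × 100 = 46.6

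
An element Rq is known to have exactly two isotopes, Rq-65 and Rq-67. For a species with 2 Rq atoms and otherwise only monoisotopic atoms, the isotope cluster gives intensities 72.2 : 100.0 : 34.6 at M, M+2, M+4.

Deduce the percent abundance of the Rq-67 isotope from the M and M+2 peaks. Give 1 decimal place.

40.9%

Let p = fractional abundance of Rq-65. I(M+2)/I(M) = [C(2,1)·p^1·(1−p)] / p^2 = 2·(1−p)/p = 100.0/72.2 = 1.3850
(1−p)/p = 1.3850/2 = 0.6925  ⇒  p = 1/(1 + 0.6925) = 0.5908
Rq-65: 59.1%, Rq-67: 40.9%.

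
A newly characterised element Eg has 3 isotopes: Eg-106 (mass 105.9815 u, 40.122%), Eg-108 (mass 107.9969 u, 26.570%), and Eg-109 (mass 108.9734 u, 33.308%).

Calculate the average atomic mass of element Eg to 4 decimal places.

Weight each isotope mass by its fractional abundance: 0.40122 × 105.9815 + 0.26570 × 107.9969 + 0.33308 × 108.9734
= 42.52190 + 28.69478 + 36.29686 = 107.51354 u

107.5135 u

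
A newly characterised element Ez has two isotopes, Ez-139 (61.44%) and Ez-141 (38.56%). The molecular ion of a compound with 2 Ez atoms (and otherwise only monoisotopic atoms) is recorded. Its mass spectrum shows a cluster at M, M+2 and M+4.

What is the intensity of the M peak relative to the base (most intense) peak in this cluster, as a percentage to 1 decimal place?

79.7%

Term probabilities: M 0.3775, M+2 0.4738, M+4 0.1487. Base peak = M+2.
P(M+2) = C(2,1) × 0.6144^1 × 0.3856^1 = 2 × 0.6144 × 0.3856 = 0.473825 (base)
P(M) = C(2,0) × 0.6144^2 × 0.3856^0 = 1 × 0.37748736 × 1.0000 = 0.377487
Relative intensity = 0.377487 / 0.473825 × 100 = 79.7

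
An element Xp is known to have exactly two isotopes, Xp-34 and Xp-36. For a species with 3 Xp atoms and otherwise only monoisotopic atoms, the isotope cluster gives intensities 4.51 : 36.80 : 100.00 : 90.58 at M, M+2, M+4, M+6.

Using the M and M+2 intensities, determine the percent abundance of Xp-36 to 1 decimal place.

73.1%

If p is the fraction of Xp that is Xp-34, then I(M+2)/I(M) = [C(3,1)·p^2·(1−p)] / p^3 = 3·(1−p)/p = 36.80/4.51 = 8.1596
(1−p)/p = 8.1596/3 = 2.7199  ⇒  p = 1/(1 + 2.7199) = 0.2688
Xp-34: 26.9%, Xp-36: 73.1%.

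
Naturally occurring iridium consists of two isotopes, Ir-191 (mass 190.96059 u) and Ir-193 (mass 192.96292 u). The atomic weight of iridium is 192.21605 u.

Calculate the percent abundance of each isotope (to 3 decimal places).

Ir-191: 37.300%, Ir-193: 62.700%

Let x be the fractional abundance of Ir-191; then Ir-193 has abundance 1 − x.
190.96059·x + 192.96292·(1 − x) = 192.21605
(190.96059 − 192.96292)·x = 192.21605 − 192.96292
x = -0.74687 / -2.00233 = 0.37300 → 37.300% Ir-191, 62.700% Ir-193.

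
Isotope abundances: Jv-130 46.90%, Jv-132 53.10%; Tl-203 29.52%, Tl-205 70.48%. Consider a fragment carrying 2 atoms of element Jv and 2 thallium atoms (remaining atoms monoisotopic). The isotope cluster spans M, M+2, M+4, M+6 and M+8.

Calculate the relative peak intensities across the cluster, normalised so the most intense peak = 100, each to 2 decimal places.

Element Jv pattern (n=2): 0.219961 : 0.498078 : 0.281961
Thallium pattern (n=2): 0.08714304 : 0.41611392 : 0.49674304
Convolve the two distributions (both contribute in 2-u steps):
  M: 0.219961×0.08714304 = 0.019168
  M+2: 0.219961×0.41611392 + 0.498078×0.08714304 = 0.134933
  M+4: 0.219961×0.49674304 + 0.498078×0.41611392 + 0.281961×0.08714304 = 0.341092
  M+6: 0.498078×0.49674304 + 0.281961×0.41611392 = 0.364745
  M+8: 0.281961×0.49674304 = 0.140062
Scale to base peak (0.364745) = 100: 5.26 : 36.99 : 93.52 : 100.00 : 38.40

5.26 : 36.99 : 93.52 : 100.00 : 38.40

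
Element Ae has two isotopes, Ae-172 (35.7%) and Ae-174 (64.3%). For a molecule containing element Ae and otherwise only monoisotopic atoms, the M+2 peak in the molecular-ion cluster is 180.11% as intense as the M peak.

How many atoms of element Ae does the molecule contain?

For n independent Ae atoms, I(M+2)/I(M) = n · (abundance Ae-174) / (abundance Ae-172) = n · 0.643/0.357.
n = 1.8011 × 0.357/0.643 = 1.00 ≈ 1

1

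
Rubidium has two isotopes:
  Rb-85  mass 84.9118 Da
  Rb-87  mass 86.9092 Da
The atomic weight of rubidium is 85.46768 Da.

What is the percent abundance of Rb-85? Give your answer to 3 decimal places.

With x = fraction of Rb-85 (so Rb-87 is 1 − x):
84.9118·x + 86.9092·(1 − x) = 85.46768
(84.9118 − 86.9092)·x = 85.46768 − 86.9092
x = -1.44152 / -1.9974 = 0.72170 → 72.170% Rb-85, 27.830% Rb-87.

72.170%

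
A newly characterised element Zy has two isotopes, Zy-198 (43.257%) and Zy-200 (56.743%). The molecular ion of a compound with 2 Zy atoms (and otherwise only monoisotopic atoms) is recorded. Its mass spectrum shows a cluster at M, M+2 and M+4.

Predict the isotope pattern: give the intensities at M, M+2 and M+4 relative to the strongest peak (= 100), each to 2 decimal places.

38.12 : 100.00 : 65.59

Each Zy atom is independently Zy-198 (p = 0.43257) or Zy-200 (q = 0.56743); the cluster is the binomial expansion (p + q)^2.
P(M) = 0.43257^2 = 0.187117
P(M+2) = 2 × 0.43257^1 × 0.56743^1 = 0.490906
P(M+4) = 0.56743^2 = 0.321977
The M+2 peak is largest (0.490906); scaling to 100 gives 38.12 : 100.00 : 65.59.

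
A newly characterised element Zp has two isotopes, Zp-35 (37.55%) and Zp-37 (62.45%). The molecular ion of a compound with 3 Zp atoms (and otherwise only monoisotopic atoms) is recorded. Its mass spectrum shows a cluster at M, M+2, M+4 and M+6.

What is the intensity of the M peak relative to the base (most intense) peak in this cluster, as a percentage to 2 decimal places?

Binomial terms of (0.3755 + 0.6245)^3: M 0.0529, M+2 0.2642, M+4 0.4393, M+6 0.2436 → M+4 is the base peak.
P(M+4) = C(3,2) × 0.3755^1 × 0.6245^2 = 3 × 0.3755 × 0.39000025 = 0.439335 (base)
P(M) = C(3,0) × 0.3755^3 × 0.6245^0 = 1 × 0.05294559 × 1.0000 = 0.052946
Relative intensity = 0.052946 / 0.439335 × 100 = 12.05

12.05%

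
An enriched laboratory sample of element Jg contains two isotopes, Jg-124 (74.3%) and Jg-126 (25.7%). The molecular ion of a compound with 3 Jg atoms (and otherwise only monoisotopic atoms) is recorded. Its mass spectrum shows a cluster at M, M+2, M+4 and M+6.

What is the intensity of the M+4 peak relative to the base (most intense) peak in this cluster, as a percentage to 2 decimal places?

Binomial terms of (0.743 + 0.257)^3: M 0.4102, M+2 0.4256, M+4 0.1472, M+6 0.0170 → M+2 is the base peak.
P(M+2) = C(3,1) × 0.743^2 × 0.257^1 = 3 × 0.552049 × 0.2570 = 0.425630 (base)
P(M+4) = C(3,2) × 0.743^1 × 0.257^2 = 3 × 0.7430 × 0.066049 = 0.147223
Relative intensity = 0.147223 / 0.425630 × 100 = 34.59

34.59%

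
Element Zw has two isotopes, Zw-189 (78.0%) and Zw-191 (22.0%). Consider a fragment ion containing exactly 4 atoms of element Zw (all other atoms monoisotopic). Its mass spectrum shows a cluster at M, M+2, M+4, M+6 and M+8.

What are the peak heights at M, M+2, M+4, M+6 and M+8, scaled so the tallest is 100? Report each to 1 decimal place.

The 4 Zw atoms are independent, so intensities follow the terms of (0.780 + 0.220)^4.
P(M) = 0.780^4 = 0.370151
P(M+2) = 4 × 0.780^3 × 0.220^1 = 0.417606
P(M+4) = 6 × 0.780^2 × 0.220^2 = 0.176679
P(M+6) = 4 × 0.780^1 × 0.220^3 = 0.033222
P(M+8) = 0.220^4 = 0.002343
The M+2 peak is largest (0.417606); scaling to 100 gives 88.6 : 100.0 : 42.3 : 8.0 : 0.6.

88.6 : 100.0 : 42.3 : 8.0 : 0.6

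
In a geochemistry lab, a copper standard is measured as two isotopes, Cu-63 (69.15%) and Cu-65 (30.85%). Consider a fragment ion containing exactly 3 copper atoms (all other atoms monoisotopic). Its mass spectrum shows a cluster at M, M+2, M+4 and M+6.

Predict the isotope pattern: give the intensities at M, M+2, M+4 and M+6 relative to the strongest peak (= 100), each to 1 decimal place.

The 3 Cu atoms are independent, so intensities follow the terms of (0.6915 + 0.3085)^3.
P(M) = 0.6915^3 = 0.330656
P(M+2) = 3 × 0.6915^2 × 0.3085^1 = 0.442548
P(M+4) = 3 × 0.6915^1 × 0.3085^2 = 0.197435
P(M+6) = 0.3085^3 = 0.029361
The M+2 peak is largest (0.442548); scaling to 100 gives 74.7 : 100.0 : 44.6 : 6.6.

74.7 : 100.0 : 44.6 : 6.6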